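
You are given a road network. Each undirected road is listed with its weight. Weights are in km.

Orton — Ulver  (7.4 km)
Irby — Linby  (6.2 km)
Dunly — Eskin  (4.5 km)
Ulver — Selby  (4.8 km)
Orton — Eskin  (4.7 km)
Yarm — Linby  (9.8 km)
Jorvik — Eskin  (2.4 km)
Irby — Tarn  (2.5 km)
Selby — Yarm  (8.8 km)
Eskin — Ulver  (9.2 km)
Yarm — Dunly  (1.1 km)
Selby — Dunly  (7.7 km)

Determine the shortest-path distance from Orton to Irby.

26.3 km

Running Dijkstra from Orton:
Orton: 0
Eskin: 4.7  (via Orton)
Jorvik: 7.1  (via Eskin)
Ulver: 7.4  (via Orton)
Dunly: 9.2  (via Eskin)
Yarm: 10.3  (via Dunly)
Selby: 12.2  (via Ulver)
Linby: 20.1  (via Yarm)
Irby: 26.3  (via Linby)
Shortest route: Orton → Eskin → Dunly → Yarm → Linby → Irby = 26.3 km.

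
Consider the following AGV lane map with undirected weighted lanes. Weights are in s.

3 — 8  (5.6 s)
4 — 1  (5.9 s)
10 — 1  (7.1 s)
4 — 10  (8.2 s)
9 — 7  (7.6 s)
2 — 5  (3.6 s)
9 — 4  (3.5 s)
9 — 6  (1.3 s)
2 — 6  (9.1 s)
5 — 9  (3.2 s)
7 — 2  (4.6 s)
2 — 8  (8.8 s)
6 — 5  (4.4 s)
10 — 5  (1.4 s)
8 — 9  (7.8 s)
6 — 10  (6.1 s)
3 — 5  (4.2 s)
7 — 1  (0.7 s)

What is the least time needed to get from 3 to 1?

12.7 s

Enumerating some paths:
3 - 5 - 9 - 7 - 1: 4.2+3.2+7.6+0.7 = 15.7
3 - 5 - 9 - 4 - 1: 4.2+3.2+3.5+5.9 = 16.8
3 - 5 - 10 - 1: 4.2+1.4+7.1 = 12.7
3 - 5 - 2 - 7 - 1: 4.2+3.6+4.6+0.7 = 13.1
The minimum is 12.7 s via 3 - 5 - 10 - 1.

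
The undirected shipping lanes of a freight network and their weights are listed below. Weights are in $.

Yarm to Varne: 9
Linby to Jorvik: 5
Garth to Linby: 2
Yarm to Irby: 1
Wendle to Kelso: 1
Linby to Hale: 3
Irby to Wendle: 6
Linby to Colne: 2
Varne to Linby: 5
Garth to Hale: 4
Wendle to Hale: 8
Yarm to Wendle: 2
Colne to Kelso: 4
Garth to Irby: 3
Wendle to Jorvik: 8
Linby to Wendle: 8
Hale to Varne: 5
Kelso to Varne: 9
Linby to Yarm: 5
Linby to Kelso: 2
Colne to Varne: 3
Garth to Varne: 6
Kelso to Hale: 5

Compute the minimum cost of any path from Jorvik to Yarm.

$10

Settle nodes by increasing distance from Jorvik:
Jorvik: 0
Linby: 5  (via Jorvik)
Kelso: 7  (via Linby)
Garth: 7  (via Linby)
Colne: 7  (via Linby)
Hale: 8  (via Linby)
Wendle: 8  (via Jorvik)
Varne: 10  (via Linby)
Yarm: 10  (via Linby)
Shortest route: Jorvik–Linby–Yarm = $10.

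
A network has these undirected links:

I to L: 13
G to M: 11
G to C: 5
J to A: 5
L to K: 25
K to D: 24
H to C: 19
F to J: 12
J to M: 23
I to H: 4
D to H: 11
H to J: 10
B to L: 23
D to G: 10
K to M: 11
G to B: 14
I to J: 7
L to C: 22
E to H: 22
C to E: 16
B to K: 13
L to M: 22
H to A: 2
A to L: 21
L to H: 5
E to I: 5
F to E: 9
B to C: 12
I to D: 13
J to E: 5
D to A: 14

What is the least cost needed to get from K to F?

46

Compare a few routes:
K–L–H–A–J–F: 25+5+2+5+12 = 49
K–M–J–F: 11+23+12 = 46
K–M–J–E–F: 11+23+5+9 = 48
K–L–H–I–E–F: 25+5+4+5+9 = 48
Cheapest is K–M–J–F at 46.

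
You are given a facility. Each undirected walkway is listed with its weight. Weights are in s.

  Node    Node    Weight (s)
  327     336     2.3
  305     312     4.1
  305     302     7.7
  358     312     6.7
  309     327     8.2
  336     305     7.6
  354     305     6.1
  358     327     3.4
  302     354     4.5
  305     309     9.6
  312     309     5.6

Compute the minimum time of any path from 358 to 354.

Shortest distances from 358:
358: 0
327: 3.4  (via 358)
336: 5.7  (via 327)
312: 6.7  (via 358)
305: 10.8  (via 312)
309: 11.6  (via 327)
354: 16.9  (via 305)
Shortest route: 358–312–305–354 = 16.9 s.

16.9 s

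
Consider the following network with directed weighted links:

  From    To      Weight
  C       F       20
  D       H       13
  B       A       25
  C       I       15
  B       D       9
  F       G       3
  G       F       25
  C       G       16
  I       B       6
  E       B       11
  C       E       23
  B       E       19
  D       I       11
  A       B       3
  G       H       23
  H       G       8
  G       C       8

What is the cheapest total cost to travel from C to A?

Compare a few routes:
C–E–B–A: 23+11+25 = 59
C–I–B–A: 15+6+25 = 46
Cheapest is C–I–B–A at 46.

46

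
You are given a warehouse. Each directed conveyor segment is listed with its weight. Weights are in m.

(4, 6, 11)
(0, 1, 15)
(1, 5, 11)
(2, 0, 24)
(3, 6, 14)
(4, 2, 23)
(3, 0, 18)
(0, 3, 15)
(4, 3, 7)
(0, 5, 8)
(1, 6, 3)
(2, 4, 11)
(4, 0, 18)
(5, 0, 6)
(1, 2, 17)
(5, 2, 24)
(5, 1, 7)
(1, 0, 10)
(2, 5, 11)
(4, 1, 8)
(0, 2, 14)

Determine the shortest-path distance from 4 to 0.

18 m

Compare a few routes:
4 - 2 - 5 - 0: 23+11+6 = 40
4 - 0: 18 = 18
4 - 3 - 0: 7+18 = 25
4 - 1 - 5 - 0: 8+11+6 = 25
Cheapest is 4 - 0 at 18 m.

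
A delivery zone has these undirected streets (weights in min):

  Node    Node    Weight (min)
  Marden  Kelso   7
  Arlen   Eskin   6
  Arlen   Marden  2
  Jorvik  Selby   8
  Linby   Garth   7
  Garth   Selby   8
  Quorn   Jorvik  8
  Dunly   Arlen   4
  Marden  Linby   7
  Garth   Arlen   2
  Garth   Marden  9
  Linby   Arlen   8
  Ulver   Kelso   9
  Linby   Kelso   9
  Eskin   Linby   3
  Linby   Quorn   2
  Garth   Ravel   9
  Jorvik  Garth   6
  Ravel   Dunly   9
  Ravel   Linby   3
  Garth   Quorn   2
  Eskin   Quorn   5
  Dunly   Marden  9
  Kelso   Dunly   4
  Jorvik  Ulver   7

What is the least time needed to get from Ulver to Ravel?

20 min

Enumerating some paths:
Ulver–Jorvik–Quorn–Linby–Ravel: 7+8+2+3 = 20
Ulver–Jorvik–Garth–Ravel: 7+6+9 = 22
Ulver–Kelso–Linby–Ravel: 9+9+3 = 21
Ulver–Kelso–Dunly–Ravel: 9+4+9 = 22
Cheapest is Ulver–Jorvik–Quorn–Linby–Ravel at 20 min.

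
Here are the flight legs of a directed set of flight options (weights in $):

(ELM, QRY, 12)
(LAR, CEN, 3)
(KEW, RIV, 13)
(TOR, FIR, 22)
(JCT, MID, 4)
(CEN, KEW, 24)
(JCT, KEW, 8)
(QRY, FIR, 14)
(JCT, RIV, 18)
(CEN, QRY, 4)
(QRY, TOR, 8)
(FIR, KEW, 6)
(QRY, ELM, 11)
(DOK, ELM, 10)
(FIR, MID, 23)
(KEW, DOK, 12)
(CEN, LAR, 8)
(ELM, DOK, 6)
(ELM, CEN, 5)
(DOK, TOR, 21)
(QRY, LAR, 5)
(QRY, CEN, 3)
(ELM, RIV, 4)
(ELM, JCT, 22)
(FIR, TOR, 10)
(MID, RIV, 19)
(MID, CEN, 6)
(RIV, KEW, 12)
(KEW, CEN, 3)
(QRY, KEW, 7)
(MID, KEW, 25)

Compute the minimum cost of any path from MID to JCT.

Compare a few routes:
MID–CEN–QRY–ELM–JCT: 6+4+11+22 = 43
MID–KEW–CEN–QRY–ELM–JCT: 25+3+4+11+22 = 65
MID–CEN–QRY–KEW–DOK–ELM–JCT: 6+4+7+12+10+22 = 61
Cheapest is MID–CEN–QRY–ELM–JCT at $43.

$43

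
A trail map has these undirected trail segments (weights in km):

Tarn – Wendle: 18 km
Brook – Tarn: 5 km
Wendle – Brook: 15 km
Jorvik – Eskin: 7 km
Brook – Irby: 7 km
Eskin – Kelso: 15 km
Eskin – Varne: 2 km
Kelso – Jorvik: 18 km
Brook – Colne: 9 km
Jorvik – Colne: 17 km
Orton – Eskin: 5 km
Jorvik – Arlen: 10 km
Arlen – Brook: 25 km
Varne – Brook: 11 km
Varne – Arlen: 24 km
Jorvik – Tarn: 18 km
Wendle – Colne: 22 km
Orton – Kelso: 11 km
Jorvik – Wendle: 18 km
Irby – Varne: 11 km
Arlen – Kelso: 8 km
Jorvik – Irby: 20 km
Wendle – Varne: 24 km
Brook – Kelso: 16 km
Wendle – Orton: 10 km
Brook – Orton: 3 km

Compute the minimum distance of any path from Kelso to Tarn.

19 km

Candidate routes:
Kelso–Eskin–Orton–Brook–Tarn: 15+5+3+5 = 28
Kelso–Eskin–Varne–Brook–Tarn: 15+2+11+5 = 33
Kelso–Orton–Brook–Tarn: 11+3+5 = 19
Kelso–Brook–Tarn: 16+5 = 21
Cheapest is Kelso–Orton–Brook–Tarn at 19 km.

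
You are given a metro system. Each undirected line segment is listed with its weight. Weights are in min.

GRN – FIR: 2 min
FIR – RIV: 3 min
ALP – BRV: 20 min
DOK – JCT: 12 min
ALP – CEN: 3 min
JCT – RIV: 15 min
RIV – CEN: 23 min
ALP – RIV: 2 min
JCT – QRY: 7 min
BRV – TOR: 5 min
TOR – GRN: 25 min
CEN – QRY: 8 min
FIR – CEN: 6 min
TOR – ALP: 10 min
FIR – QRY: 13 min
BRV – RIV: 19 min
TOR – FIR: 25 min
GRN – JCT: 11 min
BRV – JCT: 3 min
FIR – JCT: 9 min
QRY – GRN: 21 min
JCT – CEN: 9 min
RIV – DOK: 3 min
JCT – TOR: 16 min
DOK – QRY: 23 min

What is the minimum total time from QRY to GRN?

Shortest distances from QRY:
QRY: 0
JCT: 7  (via QRY)
CEN: 8  (via QRY)
BRV: 10  (via JCT)
ALP: 11  (via CEN)
FIR: 13  (via QRY)
RIV: 13  (via ALP)
TOR: 15  (via BRV)
GRN: 15  (via FIR)
Shortest route: QRY → FIR → GRN = 15 min.

15 min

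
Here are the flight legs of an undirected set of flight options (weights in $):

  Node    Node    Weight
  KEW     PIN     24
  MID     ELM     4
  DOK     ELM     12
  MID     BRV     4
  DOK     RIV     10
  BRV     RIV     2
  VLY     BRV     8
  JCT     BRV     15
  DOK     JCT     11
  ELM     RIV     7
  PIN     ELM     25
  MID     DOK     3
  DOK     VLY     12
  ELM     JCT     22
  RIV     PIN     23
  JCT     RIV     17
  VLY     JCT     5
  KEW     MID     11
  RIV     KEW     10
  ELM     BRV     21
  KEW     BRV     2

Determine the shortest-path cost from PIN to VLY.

Enumerating some paths:
PIN–ELM–MID–BRV–VLY: 25+4+4+8 = 41
PIN–RIV–BRV–VLY: 23+2+8 = 33
PIN–KEW–BRV–VLY: 24+2+8 = 34
PIN–ELM–RIV–BRV–VLY: 25+7+2+8 = 42
The minimum is $33 via PIN–RIV–BRV–VLY.

$33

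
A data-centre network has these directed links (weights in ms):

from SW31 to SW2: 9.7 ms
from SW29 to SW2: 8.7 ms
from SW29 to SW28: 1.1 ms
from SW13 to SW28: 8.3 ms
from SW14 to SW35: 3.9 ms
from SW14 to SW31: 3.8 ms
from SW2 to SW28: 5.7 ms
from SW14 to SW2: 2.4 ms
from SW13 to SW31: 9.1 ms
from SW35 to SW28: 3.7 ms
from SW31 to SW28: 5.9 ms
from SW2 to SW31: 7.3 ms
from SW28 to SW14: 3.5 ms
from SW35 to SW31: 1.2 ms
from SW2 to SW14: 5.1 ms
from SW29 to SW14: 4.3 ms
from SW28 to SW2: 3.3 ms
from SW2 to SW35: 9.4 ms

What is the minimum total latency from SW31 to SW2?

Shortest distances from SW31:
SW31: 0
SW28: 5.9  (via SW31)
SW2: 9.2  (via SW28)
Shortest route: SW31 → SW28 → SW2 = 9.2 ms.

9.2 ms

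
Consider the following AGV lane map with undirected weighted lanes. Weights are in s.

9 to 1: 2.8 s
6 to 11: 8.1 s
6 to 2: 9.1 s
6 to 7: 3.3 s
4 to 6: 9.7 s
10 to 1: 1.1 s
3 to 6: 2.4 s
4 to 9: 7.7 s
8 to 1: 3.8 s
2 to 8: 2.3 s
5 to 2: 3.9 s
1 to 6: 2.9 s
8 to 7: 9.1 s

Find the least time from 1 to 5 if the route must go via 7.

21.5 s

Best 1 to 7: 1 → 6 → 7 costing 6.2
Shortest 7→5: 7 → 8 → 2 → 5 = 15.3
Total via 7: 6.2 + 15.3 = 21.5 s.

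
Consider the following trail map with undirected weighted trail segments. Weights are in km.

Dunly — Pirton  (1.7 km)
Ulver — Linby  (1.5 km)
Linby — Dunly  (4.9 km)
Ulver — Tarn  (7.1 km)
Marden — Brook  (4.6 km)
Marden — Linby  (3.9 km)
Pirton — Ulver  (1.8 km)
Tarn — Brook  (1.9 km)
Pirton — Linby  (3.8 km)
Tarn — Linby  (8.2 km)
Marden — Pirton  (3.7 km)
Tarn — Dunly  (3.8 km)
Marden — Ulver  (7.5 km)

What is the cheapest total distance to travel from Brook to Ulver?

9 km

Enumerating some paths:
Brook–Tarn–Ulver: 1.9+7.1 = 9
Brook–Marden–Pirton–Ulver: 4.6+3.7+1.8 = 10.1
Brook–Tarn–Dunly–Pirton–Ulver: 1.9+3.8+1.7+1.8 = 9.2
Brook–Marden–Linby–Ulver: 4.6+3.9+1.5 = 10
The minimum is 9 km via Brook–Tarn–Ulver.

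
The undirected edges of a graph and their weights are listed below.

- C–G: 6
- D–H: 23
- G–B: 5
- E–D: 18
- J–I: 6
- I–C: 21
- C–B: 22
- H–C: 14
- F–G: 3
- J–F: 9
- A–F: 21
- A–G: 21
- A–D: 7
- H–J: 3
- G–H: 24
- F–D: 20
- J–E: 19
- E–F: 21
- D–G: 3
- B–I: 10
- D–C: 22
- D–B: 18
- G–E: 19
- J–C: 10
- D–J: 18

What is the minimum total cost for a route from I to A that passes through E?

Shortest I→E: I → J → E = 25
Best E to A: E → D → A costing 25
Total via E: 25 + 25 = 50.

50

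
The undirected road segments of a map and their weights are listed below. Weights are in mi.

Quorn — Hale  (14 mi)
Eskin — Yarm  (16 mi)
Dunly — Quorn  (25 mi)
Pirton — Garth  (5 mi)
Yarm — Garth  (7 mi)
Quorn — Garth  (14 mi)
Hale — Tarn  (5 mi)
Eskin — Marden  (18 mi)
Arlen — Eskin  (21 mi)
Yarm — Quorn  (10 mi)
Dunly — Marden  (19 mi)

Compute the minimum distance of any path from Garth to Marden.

Compare a few routes:
Garth → Yarm → Quorn → Dunly → Marden: 7+10+25+19 = 61
Garth → Yarm → Eskin → Marden: 7+16+18 = 41
Garth → Quorn → Yarm → Eskin → Marden: 14+10+16+18 = 58
Garth → Quorn → Dunly → Marden: 14+25+19 = 58
Cheapest is Garth → Yarm → Eskin → Marden at 41 mi.

41 mi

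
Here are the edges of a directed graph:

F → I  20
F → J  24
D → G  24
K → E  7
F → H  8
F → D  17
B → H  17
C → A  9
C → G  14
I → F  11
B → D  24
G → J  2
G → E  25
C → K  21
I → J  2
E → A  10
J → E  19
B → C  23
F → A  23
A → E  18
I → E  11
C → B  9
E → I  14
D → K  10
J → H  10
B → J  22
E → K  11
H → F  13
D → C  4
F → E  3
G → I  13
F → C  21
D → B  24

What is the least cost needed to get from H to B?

43

Settle nodes by increasing distance from H:
H: 0
F: 13  (via H)
E: 16  (via F)
A: 26  (via E)
K: 27  (via E)
D: 30  (via F)
I: 30  (via E)
J: 32  (via I)
C: 34  (via F)
B: 43  (via C)
Shortest route: H → F → C → B = 43.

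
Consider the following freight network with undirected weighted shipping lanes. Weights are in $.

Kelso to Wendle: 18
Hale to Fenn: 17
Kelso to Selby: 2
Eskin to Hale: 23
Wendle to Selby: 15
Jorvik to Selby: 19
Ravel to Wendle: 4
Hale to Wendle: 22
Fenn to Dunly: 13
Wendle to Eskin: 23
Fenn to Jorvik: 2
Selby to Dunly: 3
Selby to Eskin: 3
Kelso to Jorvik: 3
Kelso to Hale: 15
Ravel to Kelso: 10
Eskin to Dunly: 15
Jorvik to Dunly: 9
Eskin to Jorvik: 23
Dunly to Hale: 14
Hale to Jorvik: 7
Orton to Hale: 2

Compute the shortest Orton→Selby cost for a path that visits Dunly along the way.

$19

Best Orton to Dunly: Orton → Hale → Dunly costing 16
Shortest Dunly→Selby: Dunly → Selby = 3
Total via Dunly: 16 + 3 = $19.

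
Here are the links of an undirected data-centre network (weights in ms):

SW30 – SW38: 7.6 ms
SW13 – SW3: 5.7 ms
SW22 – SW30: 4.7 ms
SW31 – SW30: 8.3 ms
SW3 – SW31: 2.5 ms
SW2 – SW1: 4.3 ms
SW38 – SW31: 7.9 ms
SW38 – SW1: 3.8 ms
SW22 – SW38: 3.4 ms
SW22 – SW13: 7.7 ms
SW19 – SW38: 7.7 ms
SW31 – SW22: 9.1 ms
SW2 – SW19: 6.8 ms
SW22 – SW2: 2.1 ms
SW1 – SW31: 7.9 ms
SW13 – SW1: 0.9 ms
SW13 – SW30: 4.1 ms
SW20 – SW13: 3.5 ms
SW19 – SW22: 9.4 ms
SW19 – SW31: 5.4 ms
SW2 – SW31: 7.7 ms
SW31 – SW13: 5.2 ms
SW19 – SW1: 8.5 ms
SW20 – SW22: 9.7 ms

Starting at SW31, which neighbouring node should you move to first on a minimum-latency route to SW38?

Candidate routes:
SW31 - SW13 - SW1 - SW38: 5.2+0.9+3.8 = 9.9
SW31 - SW22 - SW38: 9.1+3.4 = 12.5
SW31 - SW1 - SW38: 7.9+3.8 = 11.7
SW31 - SW38: 7.9 = 7.9
Cheapest is SW31 - SW38 at 7.9 ms.
So from SW31 the first move is to SW38.

SW38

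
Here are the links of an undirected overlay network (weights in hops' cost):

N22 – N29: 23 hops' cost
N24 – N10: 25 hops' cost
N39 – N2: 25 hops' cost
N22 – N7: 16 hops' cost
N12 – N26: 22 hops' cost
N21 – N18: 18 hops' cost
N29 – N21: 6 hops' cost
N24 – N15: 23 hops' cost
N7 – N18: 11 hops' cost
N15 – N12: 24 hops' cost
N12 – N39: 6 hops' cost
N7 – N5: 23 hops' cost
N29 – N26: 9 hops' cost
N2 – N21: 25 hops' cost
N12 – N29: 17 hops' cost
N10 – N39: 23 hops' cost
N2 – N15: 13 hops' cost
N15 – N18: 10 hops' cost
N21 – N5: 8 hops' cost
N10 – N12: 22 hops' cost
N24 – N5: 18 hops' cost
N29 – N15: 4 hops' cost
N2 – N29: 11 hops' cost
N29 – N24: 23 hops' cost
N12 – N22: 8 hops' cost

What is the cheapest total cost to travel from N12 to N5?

Compare a few routes:
N12–N15–N29–N21–N5: 24+4+6+8 = 42
N12–N26–N29–N21–N5: 22+9+6+8 = 45
N12–N29–N21–N5: 17+6+8 = 31
Cheapest is N12–N29–N21–N5 at 31 hops' cost.

31 hops' cost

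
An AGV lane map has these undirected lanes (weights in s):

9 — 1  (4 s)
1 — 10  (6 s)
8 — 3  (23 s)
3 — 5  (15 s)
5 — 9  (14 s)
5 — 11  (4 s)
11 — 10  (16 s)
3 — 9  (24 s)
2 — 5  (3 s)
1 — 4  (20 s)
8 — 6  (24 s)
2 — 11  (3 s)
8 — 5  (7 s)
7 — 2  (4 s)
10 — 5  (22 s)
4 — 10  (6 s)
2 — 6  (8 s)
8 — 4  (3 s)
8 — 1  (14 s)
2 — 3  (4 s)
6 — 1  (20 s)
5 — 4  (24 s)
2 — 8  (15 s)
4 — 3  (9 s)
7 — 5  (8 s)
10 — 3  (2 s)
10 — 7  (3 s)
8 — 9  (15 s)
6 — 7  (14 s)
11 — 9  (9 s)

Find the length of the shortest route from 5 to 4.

Shortest distances from 5:
5: 0
2: 3  (via 5)
11: 4  (via 5)
3: 7  (via 2)
7: 7  (via 2)
8: 7  (via 5)
10: 9  (via 3)
4: 10  (via 8)
Shortest route: 5 → 8 → 4 = 10 s.

10 s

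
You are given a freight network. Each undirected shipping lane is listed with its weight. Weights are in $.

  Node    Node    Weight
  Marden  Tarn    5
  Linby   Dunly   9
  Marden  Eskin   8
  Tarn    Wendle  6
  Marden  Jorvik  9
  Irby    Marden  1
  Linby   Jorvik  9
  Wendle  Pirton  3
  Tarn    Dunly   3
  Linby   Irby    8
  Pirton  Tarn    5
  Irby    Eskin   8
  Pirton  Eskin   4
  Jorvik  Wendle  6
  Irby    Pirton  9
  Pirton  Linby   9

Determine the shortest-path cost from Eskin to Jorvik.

Candidate routes:
Eskin–Marden–Jorvik: 8+9 = 17
Eskin–Pirton–Wendle–Jorvik: 4+3+6 = 13
The minimum is $13 via Eskin–Pirton–Wendle–Jorvik.

$13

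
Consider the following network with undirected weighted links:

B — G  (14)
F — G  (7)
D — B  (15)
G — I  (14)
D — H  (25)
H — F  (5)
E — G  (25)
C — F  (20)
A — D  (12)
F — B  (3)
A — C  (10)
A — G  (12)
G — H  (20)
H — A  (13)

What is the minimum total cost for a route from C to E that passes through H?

Shortest C→H: C–A–H = 23
Best H to E: H–F–G–E costing 37
Total via H: 23 + 37 = 60.

60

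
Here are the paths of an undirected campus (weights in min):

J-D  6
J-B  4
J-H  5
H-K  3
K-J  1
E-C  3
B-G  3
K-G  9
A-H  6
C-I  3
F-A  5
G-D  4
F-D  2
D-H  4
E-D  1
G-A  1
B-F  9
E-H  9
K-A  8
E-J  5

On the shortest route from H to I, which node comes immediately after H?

Compare a few routes:
H–D–E–C–I: 4+1+3+3 = 11
H–K–J–E–C–I: 3+1+5+3+3 = 15
The minimum is 11 min via H–D–E–C–I.
So from H the first move is to D.

D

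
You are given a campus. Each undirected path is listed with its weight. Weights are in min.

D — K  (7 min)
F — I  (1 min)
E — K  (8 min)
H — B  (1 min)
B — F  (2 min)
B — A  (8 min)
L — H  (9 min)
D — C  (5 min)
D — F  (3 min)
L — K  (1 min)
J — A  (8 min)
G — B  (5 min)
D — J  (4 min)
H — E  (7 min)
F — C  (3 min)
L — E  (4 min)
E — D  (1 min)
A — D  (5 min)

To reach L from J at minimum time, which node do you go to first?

D

Compare a few routes:
J–A–D–E–L: 8+5+1+4 = 18
J–D–E–L: 4+1+4 = 9
J–D–E–K–L: 4+1+8+1 = 14
J–D–K–L: 4+7+1 = 12
Cheapest is J–D–E–L at 9 min.
So from J the first move is to D.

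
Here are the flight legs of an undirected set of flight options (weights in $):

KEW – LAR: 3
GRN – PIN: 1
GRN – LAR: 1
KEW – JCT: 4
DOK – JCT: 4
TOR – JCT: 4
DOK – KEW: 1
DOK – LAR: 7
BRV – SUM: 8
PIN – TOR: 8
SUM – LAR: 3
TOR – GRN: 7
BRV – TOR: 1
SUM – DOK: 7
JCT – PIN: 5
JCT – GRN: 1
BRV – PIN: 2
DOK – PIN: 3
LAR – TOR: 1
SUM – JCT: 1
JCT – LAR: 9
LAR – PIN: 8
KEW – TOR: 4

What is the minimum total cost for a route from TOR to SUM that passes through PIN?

Shortest TOR→PIN: TOR → BRV → PIN = 3
Best PIN to SUM: PIN → GRN → JCT → SUM costing 3
Total via PIN: 3 + 3 = $6.

$6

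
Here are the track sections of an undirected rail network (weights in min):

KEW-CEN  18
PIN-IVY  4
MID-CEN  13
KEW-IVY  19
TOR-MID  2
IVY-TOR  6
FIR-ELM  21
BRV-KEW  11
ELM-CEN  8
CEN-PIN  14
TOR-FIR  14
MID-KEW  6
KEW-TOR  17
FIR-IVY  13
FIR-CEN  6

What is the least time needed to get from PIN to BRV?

29 min

Running Dijkstra from PIN:
PIN: 0
IVY: 4  (via PIN)
TOR: 10  (via IVY)
MID: 12  (via TOR)
CEN: 14  (via PIN)
FIR: 17  (via IVY)
KEW: 18  (via MID)
ELM: 22  (via CEN)
BRV: 29  (via KEW)
Shortest route: PIN–IVY–TOR–MID–KEW–BRV = 29 min.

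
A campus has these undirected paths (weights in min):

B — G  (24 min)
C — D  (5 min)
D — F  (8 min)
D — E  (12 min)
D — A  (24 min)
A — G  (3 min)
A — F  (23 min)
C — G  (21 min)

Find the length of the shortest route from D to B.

Candidate routes:
D–F–A–G–B: 8+23+3+24 = 58
D–A–G–B: 24+3+24 = 51
D–C–G–B: 5+21+24 = 50
The minimum is 50 min via D–C–G–B.

50 min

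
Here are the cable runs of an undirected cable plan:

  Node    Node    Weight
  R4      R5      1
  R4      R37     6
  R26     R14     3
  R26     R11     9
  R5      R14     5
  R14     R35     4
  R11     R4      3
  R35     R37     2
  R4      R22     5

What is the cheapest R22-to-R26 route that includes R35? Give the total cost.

20

Shortest R22→R35: R22–R4–R37–R35 = 13
Best R35 to R26: R35–R14–R26 costing 7
Total via R35: 13 + 7 = 20.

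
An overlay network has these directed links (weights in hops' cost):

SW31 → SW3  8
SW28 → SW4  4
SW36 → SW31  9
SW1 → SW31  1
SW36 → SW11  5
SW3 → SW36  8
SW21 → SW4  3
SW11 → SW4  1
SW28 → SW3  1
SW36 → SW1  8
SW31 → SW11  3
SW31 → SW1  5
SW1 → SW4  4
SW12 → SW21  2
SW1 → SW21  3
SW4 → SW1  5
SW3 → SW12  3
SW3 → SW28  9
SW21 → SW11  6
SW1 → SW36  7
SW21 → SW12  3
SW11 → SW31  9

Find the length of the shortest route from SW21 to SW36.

15 hops' cost

Candidate routes:
SW21 → SW11 → SW4 → SW1 → SW36: 6+1+5+7 = 19
SW21 → SW11 → SW31 → SW1 → SW36: 6+9+5+7 = 27
SW21 → SW4 → SW1 → SW31 → SW3 → SW36: 3+5+1+8+8 = 25
SW21 → SW4 → SW1 → SW36: 3+5+7 = 15
The minimum is 15 hops' cost via SW21 → SW4 → SW1 → SW36.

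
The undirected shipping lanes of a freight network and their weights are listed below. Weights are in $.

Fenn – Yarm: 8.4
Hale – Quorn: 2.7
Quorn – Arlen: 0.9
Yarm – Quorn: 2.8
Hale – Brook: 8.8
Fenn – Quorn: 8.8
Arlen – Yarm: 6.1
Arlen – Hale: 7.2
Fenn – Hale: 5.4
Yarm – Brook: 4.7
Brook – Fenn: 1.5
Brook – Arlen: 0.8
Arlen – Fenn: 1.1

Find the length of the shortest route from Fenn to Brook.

$1.5

Shortest distances from Fenn:
Fenn: 0
Arlen: 1.1  (via Fenn)
Brook: 1.5  (via Fenn)
Shortest route: Fenn–Brook = $1.5.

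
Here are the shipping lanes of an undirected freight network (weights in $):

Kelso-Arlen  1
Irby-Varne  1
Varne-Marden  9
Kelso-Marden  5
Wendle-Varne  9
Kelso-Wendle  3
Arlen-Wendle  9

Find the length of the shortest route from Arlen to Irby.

$14

Settle nodes by increasing distance from Arlen:
Arlen: 0
Kelso: 1  (via Arlen)
Wendle: 4  (via Kelso)
Marden: 6  (via Kelso)
Varne: 13  (via Wendle)
Irby: 14  (via Varne)
Shortest route: Arlen → Kelso → Wendle → Varne → Irby = $14.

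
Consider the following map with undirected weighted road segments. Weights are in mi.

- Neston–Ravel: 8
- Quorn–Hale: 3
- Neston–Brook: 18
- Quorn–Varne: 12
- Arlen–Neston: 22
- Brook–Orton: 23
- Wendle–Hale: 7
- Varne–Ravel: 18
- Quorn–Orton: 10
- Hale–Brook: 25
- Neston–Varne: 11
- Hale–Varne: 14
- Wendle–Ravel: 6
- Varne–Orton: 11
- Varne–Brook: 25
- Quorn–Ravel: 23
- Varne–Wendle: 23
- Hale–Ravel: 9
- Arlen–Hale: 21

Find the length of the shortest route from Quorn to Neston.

20 mi

Shortest distances from Quorn:
Quorn: 0
Hale: 3  (via Quorn)
Orton: 10  (via Quorn)
Wendle: 10  (via Hale)
Ravel: 12  (via Hale)
Varne: 12  (via Quorn)
Neston: 20  (via Ravel)
Shortest route: Quorn–Hale–Ravel–Neston = 20 mi.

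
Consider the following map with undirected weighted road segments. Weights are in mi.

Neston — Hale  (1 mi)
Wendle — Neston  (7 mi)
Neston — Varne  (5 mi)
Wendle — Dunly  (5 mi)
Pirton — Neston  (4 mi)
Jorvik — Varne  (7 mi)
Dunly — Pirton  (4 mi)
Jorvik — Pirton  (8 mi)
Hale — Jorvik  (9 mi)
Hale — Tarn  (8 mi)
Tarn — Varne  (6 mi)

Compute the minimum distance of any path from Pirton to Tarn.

Running Dijkstra from Pirton:
Pirton: 0
Dunly: 4  (via Pirton)
Neston: 4  (via Pirton)
Hale: 5  (via Neston)
Jorvik: 8  (via Pirton)
Wendle: 9  (via Dunly)
Varne: 9  (via Neston)
Tarn: 13  (via Hale)
Shortest route: Pirton–Neston–Hale–Tarn = 13 mi.

13 mi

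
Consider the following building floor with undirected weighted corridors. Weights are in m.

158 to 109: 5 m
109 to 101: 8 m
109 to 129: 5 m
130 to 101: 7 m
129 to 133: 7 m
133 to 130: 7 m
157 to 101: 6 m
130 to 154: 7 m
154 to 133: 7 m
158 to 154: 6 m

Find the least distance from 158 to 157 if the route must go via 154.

26 m

Shortest 158→154: 158 → 154 = 6
Shortest 154→157: 154 → 130 → 101 → 157 = 20
Total via 154: 6 + 20 = 26 m.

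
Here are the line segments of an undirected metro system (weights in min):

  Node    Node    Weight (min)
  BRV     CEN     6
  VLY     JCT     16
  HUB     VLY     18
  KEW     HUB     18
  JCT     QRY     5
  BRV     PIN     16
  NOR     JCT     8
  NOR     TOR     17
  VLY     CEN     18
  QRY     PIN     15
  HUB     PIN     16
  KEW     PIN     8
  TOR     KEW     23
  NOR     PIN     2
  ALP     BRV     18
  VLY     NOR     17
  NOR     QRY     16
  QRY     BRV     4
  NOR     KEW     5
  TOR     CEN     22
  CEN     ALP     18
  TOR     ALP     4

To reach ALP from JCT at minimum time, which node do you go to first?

Compare a few routes:
JCT → NOR → TOR → ALP: 8+17+4 = 29
JCT → QRY → BRV → ALP: 5+4+18 = 27
Cheapest is JCT → QRY → BRV → ALP at 27 min.
So from JCT the first move is to QRY.

QRY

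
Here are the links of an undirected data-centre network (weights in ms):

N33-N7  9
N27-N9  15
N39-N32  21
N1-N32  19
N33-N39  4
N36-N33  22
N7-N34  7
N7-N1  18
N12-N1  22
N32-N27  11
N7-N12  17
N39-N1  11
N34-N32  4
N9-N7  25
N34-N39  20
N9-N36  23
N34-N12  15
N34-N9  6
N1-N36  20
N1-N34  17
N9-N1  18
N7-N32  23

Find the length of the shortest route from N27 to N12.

Compare a few routes:
N27 → N9 → N34 → N7 → N12: 15+6+7+17 = 45
N27 → N32 → N34 → N7 → N12: 11+4+7+17 = 39
N27 → N9 → N34 → N12: 15+6+15 = 36
N27 → N32 → N34 → N12: 11+4+15 = 30
Cheapest is N27 → N32 → N34 → N12 at 30 ms.

30 ms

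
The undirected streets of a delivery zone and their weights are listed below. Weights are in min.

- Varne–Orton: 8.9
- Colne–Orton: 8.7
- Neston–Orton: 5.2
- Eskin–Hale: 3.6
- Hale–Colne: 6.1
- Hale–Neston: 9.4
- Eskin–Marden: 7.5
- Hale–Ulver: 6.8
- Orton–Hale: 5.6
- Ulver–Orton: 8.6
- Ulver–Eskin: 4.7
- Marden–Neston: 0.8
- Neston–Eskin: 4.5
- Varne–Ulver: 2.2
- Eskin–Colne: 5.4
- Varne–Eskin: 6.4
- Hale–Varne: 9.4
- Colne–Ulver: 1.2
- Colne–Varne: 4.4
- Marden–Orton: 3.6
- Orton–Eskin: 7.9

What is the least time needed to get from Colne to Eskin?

5.4 min

Candidate routes:
Colne - Hale - Eskin: 6.1+3.6 = 9.7
Colne - Ulver - Eskin: 1.2+4.7 = 5.9
Colne - Eskin: 5.4 = 5.4
Cheapest is Colne - Eskin at 5.4 min.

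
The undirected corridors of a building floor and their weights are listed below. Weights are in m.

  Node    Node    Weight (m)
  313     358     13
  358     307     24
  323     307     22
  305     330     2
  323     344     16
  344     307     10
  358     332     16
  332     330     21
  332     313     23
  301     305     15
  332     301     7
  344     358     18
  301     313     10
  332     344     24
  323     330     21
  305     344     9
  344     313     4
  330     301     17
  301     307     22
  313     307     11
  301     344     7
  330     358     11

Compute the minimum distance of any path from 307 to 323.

22 m

Running Dijkstra from 307:
307: 0
344: 10  (via 307)
313: 11  (via 307)
301: 17  (via 344)
305: 19  (via 344)
330: 21  (via 305)
323: 22  (via 307)
Shortest route: 307 → 323 = 22 m.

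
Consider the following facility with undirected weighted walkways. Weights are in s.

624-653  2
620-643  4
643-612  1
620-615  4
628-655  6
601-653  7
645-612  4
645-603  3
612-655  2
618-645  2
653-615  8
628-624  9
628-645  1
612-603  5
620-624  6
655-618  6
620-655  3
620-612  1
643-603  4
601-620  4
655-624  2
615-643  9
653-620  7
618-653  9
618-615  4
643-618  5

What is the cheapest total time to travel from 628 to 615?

7 s

Compare a few routes:
628–645–618–615: 1+2+4 = 7
628–655–612–620–615: 6+2+1+4 = 13
628–655–620–615: 6+3+4 = 13
628–645–612–620–615: 1+4+1+4 = 10
The minimum is 7 s via 628–645–618–615.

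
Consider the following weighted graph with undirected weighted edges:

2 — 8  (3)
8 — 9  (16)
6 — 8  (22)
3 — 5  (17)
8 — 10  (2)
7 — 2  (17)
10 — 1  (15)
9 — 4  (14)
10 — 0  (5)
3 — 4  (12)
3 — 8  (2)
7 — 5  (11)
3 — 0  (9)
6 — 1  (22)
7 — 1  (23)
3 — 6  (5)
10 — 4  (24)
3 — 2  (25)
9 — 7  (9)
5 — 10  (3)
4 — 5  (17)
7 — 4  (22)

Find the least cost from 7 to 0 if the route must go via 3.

Best 7 to 3: 7 → 5 → 10 → 8 → 3 costing 18
Best 3 to 0: 3 → 0 costing 9
Total via 3: 18 + 9 = 27.

27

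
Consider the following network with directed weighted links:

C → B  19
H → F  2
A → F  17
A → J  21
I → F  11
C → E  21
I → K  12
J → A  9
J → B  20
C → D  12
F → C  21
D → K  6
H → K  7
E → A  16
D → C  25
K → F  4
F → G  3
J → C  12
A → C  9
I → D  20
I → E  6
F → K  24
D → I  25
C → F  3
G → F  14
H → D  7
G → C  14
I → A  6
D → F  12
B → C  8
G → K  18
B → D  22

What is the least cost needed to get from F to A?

54

Running Dijkstra from F:
F: 0
G: 3  (via F)
C: 17  (via G)
K: 21  (via G)
D: 29  (via C)
B: 36  (via C)
E: 38  (via C)
A: 54  (via E)
Shortest route: F–G–C–E–A = 54.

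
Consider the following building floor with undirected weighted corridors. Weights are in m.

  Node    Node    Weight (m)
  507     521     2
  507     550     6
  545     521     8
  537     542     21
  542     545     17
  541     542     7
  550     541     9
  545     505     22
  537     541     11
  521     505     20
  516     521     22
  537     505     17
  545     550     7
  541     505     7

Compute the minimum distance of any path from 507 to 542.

22 m

Shortest distances from 507:
507: 0
521: 2  (via 507)
550: 6  (via 507)
545: 10  (via 521)
541: 15  (via 550)
542: 22  (via 541)
Shortest route: 507 → 550 → 541 → 542 = 22 m.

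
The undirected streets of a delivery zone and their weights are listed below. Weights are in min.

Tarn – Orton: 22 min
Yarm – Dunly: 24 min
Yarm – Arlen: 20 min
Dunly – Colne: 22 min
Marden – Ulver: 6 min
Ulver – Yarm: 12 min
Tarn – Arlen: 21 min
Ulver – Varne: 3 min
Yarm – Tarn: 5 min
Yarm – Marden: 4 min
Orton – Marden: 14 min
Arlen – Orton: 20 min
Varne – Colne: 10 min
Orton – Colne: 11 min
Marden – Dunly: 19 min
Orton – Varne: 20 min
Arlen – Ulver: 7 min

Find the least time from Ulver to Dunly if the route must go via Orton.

Best Ulver to Orton: Ulver–Marden–Orton costing 20
Shortest Orton→Dunly: Orton–Colne–Dunly = 33
Total via Orton: 20 + 33 = 53 min.

53 min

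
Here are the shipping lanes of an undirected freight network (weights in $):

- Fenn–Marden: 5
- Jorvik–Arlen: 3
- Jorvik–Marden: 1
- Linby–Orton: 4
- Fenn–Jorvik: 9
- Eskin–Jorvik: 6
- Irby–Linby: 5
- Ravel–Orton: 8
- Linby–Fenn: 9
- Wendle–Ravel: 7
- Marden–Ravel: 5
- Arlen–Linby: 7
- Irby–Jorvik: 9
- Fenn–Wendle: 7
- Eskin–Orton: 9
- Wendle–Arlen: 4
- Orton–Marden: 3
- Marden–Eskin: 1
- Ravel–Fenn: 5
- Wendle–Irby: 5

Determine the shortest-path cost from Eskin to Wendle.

Shortest distances from Eskin:
Eskin: 0
Marden: 1  (via Eskin)
Jorvik: 2  (via Marden)
Orton: 4  (via Marden)
Arlen: 5  (via Jorvik)
Fenn: 6  (via Marden)
Ravel: 6  (via Marden)
Linby: 8  (via Orton)
Wendle: 9  (via Arlen)
Shortest route: Eskin–Marden–Jorvik–Arlen–Wendle = $9.

$9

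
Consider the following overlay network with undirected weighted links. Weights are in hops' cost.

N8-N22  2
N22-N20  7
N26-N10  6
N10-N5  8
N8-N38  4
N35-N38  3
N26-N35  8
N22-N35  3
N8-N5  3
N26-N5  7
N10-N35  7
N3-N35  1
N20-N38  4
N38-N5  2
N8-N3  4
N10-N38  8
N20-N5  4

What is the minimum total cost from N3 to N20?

8 hops' cost

Candidate routes:
N3–N35–N22–N20: 1+3+7 = 11
N3–N8–N5–N20: 4+3+4 = 11
N3–N35–N38–N20: 1+3+4 = 8
N3–N35–N38–N5–N20: 1+3+2+4 = 10
The minimum is 8 hops' cost via N3–N35–N38–N20.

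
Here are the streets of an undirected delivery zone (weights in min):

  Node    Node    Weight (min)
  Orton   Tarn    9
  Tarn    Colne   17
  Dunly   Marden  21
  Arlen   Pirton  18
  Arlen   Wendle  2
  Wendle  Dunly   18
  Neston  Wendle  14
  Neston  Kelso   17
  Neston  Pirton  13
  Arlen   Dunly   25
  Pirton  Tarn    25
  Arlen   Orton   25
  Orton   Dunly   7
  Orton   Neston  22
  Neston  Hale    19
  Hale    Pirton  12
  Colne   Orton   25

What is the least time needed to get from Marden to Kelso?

Running Dijkstra from Marden:
Marden: 0
Dunly: 21  (via Marden)
Orton: 28  (via Dunly)
Tarn: 37  (via Orton)
Wendle: 39  (via Dunly)
Arlen: 41  (via Wendle)
Neston: 50  (via Orton)
Colne: 53  (via Orton)
Pirton: 59  (via Arlen)
Kelso: 67  (via Neston)
Shortest route: Marden–Dunly–Orton–Neston–Kelso = 67 min.

67 min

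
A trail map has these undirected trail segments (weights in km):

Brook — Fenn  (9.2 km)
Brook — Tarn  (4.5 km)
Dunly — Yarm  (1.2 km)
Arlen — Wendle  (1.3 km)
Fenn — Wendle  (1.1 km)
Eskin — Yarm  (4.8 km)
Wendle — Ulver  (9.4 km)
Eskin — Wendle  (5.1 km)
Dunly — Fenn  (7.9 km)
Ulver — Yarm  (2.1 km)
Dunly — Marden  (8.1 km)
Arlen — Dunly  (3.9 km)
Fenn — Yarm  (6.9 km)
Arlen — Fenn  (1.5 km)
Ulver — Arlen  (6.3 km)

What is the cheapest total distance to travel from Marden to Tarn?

Compare a few routes:
Marden → Dunly → Arlen → Fenn → Brook → Tarn: 8.1+3.9+1.5+9.2+4.5 = 27.2
Marden → Dunly → Arlen → Wendle → Fenn → Brook → Tarn: 8.1+3.9+1.3+1.1+9.2+4.5 = 28.1
Cheapest is Marden → Dunly → Arlen → Fenn → Brook → Tarn at 27.2 km.

27.2 km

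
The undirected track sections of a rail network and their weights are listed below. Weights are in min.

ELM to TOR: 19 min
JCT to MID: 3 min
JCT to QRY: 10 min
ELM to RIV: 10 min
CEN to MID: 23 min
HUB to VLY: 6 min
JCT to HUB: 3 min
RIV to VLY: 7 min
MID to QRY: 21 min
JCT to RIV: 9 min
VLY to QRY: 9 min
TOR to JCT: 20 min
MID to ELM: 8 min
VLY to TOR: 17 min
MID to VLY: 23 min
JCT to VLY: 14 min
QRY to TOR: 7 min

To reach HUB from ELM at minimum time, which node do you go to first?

MID

Candidate routes:
ELM–MID–JCT–HUB: 8+3+3 = 14
ELM–MID–JCT–VLY–HUB: 8+3+14+6 = 31
ELM–RIV–VLY–HUB: 10+7+6 = 23
ELM–RIV–JCT–HUB: 10+9+3 = 22
The minimum is 14 min via ELM–MID–JCT–HUB.
So from ELM the first move is to MID.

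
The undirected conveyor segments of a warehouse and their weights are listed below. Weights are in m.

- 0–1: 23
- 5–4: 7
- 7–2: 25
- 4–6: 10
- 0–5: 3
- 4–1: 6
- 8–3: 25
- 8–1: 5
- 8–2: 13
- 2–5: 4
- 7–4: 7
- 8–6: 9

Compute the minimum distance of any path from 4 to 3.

36 m

Running Dijkstra from 4:
4: 0
1: 6  (via 4)
5: 7  (via 4)
7: 7  (via 4)
0: 10  (via 5)
6: 10  (via 4)
2: 11  (via 5)
8: 11  (via 1)
3: 36  (via 8)
Shortest route: 4 → 1 → 8 → 3 = 36 m.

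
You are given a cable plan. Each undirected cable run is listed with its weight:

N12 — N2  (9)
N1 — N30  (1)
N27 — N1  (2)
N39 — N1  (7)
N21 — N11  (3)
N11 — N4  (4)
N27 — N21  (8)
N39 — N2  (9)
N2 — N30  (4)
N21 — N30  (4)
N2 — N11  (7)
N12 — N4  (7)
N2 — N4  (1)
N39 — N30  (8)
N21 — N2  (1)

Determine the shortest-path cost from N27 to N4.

8

Settle nodes by increasing distance from N27:
N27: 0
N1: 2  (via N27)
N30: 3  (via N1)
N2: 7  (via N30)
N21: 7  (via N30)
N4: 8  (via N2)
Shortest route: N27–N1–N30–N2–N4 = 8.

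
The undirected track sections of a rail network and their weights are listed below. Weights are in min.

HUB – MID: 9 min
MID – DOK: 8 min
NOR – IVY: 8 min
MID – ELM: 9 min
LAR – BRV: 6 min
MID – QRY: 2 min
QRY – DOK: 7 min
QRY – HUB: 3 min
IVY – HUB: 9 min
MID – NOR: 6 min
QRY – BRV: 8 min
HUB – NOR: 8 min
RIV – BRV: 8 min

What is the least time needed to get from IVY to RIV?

Enumerating some paths:
IVY → HUB → QRY → BRV → RIV: 9+3+8+8 = 28
IVY → NOR → HUB → QRY → BRV → RIV: 8+8+3+8+8 = 35
IVY → NOR → MID → QRY → BRV → RIV: 8+6+2+8+8 = 32
Cheapest is IVY → HUB → QRY → BRV → RIV at 28 min.

28 min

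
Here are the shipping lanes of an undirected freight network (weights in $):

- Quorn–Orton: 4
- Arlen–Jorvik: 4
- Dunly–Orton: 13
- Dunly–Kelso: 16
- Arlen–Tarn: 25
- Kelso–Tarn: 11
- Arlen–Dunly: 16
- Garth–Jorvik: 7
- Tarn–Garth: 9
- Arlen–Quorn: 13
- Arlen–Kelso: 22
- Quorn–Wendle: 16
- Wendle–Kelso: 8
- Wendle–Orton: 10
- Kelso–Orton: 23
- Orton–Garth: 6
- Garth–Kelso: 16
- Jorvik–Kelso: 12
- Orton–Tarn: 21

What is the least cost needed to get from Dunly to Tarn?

$27

Enumerating some paths:
Dunly - Kelso - Tarn: 16+11 = 27
Dunly - Orton - Garth - Tarn: 13+6+9 = 28
Dunly - Orton - Tarn: 13+21 = 34
Cheapest is Dunly - Kelso - Tarn at $27.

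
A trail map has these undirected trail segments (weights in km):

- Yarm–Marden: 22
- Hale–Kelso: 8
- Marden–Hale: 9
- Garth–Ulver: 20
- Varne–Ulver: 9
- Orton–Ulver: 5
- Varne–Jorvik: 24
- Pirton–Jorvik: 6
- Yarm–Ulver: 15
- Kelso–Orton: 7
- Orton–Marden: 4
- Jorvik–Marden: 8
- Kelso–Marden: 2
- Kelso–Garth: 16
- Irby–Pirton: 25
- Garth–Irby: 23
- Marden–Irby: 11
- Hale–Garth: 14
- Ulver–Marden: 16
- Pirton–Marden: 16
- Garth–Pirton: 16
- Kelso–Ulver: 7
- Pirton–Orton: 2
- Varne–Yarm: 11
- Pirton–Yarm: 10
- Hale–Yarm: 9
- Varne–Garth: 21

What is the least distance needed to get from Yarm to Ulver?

15 km

Settle nodes by increasing distance from Yarm:
Yarm: 0
Hale: 9  (via Yarm)
Pirton: 10  (via Yarm)
Varne: 11  (via Yarm)
Orton: 12  (via Pirton)
Ulver: 15  (via Yarm)
Shortest route: Yarm → Ulver = 15 km.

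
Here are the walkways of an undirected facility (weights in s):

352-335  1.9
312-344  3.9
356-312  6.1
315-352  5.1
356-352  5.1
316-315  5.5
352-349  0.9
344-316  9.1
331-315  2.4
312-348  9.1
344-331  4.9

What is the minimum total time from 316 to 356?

Compare a few routes:
316–315–352–356: 5.5+5.1+5.1 = 15.7
316–344–312–356: 9.1+3.9+6.1 = 19.1
Cheapest is 316–315–352–356 at 15.7 s.

15.7 s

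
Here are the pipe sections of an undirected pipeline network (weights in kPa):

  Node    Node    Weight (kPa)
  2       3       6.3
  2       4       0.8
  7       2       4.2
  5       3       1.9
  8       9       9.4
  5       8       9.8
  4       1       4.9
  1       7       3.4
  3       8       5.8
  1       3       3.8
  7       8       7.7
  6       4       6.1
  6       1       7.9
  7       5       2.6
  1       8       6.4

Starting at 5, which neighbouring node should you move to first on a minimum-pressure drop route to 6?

Enumerating some paths:
5–3–2–4–6: 1.9+6.3+0.8+6.1 = 15.1
5–7–2–4–6: 2.6+4.2+0.8+6.1 = 13.7
5–7–1–6: 2.6+3.4+7.9 = 13.9
5–3–1–6: 1.9+3.8+7.9 = 13.6
The minimum is 13.6 kPa via 5–3–1–6.
So from 5 the first move is to 3.

3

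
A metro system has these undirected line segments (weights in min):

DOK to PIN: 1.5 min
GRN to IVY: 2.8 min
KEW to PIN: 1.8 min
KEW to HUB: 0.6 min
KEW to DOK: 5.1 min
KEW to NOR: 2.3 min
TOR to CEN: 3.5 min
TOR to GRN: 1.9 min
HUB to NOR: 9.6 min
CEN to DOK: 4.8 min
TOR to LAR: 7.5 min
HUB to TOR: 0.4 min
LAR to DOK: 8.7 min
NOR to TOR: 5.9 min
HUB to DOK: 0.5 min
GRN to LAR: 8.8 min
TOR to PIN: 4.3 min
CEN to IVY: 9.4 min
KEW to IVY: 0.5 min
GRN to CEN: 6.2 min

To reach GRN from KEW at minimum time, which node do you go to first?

Compare a few routes:
KEW - IVY - GRN: 0.5+2.8 = 3.3
KEW - HUB - TOR - GRN: 0.6+0.4+1.9 = 2.9
The minimum is 2.9 min via KEW - HUB - TOR - GRN.
So from KEW the first move is to HUB.

HUB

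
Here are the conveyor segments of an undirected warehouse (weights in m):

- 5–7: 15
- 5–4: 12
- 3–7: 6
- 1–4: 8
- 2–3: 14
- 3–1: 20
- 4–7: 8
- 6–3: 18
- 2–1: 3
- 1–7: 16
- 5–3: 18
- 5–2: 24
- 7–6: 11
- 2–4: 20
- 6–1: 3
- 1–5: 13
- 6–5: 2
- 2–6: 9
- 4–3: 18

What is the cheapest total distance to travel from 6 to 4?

11 m

Shortest distances from 6:
6: 0
5: 2  (via 6)
1: 3  (via 6)
2: 6  (via 1)
4: 11  (via 1)
Shortest route: 6–1–4 = 11 m.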